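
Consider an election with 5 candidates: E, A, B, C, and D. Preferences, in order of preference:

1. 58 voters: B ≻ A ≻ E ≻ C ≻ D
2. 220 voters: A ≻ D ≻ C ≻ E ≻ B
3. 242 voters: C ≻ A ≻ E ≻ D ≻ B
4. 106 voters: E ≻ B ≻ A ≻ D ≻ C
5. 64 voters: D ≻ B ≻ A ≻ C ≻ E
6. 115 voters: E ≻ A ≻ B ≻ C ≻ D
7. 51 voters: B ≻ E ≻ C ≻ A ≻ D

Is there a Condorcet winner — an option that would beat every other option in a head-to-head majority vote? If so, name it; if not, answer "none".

A

A vs E: 584–272 for A.
A vs B: 577–279 for A.
A vs C: 563–293 for A.
A vs D: 792–64 for A.
A beats every other option head-to-head.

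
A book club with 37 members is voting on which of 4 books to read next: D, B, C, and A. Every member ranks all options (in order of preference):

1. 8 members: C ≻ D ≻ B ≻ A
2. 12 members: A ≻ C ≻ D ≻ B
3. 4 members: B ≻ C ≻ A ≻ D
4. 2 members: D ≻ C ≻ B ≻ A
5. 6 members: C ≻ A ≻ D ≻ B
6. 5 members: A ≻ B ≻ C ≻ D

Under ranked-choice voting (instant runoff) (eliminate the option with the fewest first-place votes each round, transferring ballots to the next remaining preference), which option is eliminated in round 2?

Round 1: D 2, B 4, C 14, A 17. Eliminate D.
Round 2: B 4, C 16, A 17. Eliminate B.

B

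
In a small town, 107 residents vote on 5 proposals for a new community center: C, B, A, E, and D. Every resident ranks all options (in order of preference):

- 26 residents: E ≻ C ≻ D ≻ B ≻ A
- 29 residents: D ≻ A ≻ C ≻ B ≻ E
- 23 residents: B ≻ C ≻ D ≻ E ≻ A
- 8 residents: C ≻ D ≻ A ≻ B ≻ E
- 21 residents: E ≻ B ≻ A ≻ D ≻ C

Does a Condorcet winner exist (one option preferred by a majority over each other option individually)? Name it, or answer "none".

C vs B: 63–44 for C.
C vs A: 57–50 for C.
C vs E: 60–47 for C.
C vs D: 57–50 for C.
C beats every other option head-to-head.

C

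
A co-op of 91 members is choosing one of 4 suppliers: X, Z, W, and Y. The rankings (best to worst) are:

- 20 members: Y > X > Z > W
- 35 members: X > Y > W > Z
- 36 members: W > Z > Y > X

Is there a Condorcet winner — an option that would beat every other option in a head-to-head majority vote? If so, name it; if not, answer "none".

Y

Y vs X: 56–35 for Y.
Y vs Z: 55–36 for Y.
Y vs W: 55–36 for Y.
Y beats every other option head-to-head.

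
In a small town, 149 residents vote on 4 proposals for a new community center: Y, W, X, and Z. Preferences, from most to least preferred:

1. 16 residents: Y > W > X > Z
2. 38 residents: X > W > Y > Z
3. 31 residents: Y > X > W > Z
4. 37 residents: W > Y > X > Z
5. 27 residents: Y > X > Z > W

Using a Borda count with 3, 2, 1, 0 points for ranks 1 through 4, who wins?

Y: 16·3 + 38·1 + 31·3 + 37·2 + 27·3 = 334
W: 16·2 + 38·2 + 31·1 + 37·3 + 27·0 = 250
X: 16·1 + 38·3 + 31·2 + 37·1 + 27·2 = 283
Z: 16·0 + 38·0 + 31·0 + 37·0 + 27·1 = 27
Y has the highest Borda score (334).

Y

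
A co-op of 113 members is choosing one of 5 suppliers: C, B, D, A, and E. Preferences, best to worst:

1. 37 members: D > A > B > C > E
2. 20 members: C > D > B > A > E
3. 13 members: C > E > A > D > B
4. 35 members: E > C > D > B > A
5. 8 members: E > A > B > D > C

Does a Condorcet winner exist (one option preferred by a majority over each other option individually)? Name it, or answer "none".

C vs B: 68–45 for C.
C vs D: 68–45 for C.
C vs A: 68–45 for C.
C vs E: 70–43 for C.
C beats every other option head-to-head.

C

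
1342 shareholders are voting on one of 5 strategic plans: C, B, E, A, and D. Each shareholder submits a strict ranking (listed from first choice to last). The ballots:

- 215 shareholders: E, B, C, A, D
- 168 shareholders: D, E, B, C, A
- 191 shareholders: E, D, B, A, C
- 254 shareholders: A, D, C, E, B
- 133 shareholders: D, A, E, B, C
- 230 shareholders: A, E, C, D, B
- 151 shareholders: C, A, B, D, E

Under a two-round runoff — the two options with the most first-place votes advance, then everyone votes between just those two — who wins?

A

Round 1 first-place votes: C 151, B 0, E 406, A 484, D 301.
A and E advance.
Runoff: A is preferred to E by 768 voters; E by 574.
A wins the runoff.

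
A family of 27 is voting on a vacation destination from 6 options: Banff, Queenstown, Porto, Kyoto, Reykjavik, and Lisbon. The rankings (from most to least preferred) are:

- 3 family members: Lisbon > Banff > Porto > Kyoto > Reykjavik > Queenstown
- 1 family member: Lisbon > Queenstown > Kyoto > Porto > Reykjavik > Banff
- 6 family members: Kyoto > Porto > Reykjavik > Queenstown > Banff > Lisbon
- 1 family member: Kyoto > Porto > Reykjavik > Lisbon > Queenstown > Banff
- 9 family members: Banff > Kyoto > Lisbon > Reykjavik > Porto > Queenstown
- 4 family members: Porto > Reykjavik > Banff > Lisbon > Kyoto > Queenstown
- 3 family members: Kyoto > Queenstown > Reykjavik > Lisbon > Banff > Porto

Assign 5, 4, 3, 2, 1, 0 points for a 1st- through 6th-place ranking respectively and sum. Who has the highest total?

Banff: 3·4 + 1·0 + 6·1 + 1·0 + 9·5 + 4·3 + 3·1 = 78
Queenstown: 3·0 + 1·4 + 6·2 + 1·1 + 9·0 + 4·0 + 3·4 = 29
Porto: 3·3 + 1·2 + 6·4 + 1·4 + 9·1 + 4·5 + 3·0 = 68
Kyoto: 3·2 + 1·3 + 6·5 + 1·5 + 9·4 + 4·1 + 3·5 = 99
Reykjavik: 3·1 + 1·1 + 6·3 + 1·3 + 9·2 + 4·4 + 3·3 = 68
Lisbon: 3·5 + 1·5 + 6·0 + 1·2 + 9·3 + 4·2 + 3·2 = 63
Kyoto has the highest Borda score (99).

Kyoto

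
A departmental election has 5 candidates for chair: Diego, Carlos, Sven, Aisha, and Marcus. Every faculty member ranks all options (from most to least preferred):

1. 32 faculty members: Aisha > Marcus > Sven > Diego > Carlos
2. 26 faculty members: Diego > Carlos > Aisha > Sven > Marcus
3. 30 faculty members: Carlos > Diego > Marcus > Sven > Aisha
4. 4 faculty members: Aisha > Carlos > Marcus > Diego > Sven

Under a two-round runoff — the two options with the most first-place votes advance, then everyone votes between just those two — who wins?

Carlos

Round 1 first-place votes: Diego 26, Carlos 30, Sven 0, Aisha 36, Marcus 0.
Aisha and Carlos advance.
Runoff: Aisha is preferred to Carlos by 36 voters; Carlos by 56.
Carlos wins the runoff.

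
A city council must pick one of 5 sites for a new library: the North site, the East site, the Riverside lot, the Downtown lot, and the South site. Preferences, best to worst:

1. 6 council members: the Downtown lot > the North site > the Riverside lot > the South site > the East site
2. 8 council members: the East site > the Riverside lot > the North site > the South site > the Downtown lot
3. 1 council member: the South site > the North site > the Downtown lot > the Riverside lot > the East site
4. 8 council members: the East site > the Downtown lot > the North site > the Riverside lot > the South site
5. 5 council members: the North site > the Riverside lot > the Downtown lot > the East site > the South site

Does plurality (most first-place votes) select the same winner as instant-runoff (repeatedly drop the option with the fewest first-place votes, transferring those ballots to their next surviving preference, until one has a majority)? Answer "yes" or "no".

Plurality — first-place votes: the North site 5, the East site 16, the Riverside lot 0, the Downtown lot 6, the South site 1. Winner: the East site.
Instant-runoff — R1 the North site 5, the East site 16, the Riverside lot 0, the Downtown lot 6, the South site 1 (the East site winner). Winner: the East site.
The two methods agree.

yes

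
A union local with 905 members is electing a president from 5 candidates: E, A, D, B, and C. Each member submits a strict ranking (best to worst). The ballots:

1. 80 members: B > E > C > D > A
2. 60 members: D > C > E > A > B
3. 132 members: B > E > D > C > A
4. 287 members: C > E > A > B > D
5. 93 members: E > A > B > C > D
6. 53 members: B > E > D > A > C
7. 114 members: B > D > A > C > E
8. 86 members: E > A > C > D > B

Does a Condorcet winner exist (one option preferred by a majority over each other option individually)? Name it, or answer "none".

none

Checking pairwise contests:
C beats E 461–444.
E beats A 791–114.
E beats D 731–174.
E beats B 526–379.
B beats C 472–433.
Every option loses at least one head-to-head, so there is no Condorcet winner.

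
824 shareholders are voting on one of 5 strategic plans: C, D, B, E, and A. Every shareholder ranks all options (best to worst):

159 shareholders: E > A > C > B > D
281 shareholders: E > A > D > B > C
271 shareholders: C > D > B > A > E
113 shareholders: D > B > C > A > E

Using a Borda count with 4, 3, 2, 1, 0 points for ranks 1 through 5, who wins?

D

C: 159·2 + 281·0 + 271·4 + 113·2 = 1628
D: 159·0 + 281·2 + 271·3 + 113·4 = 1827
B: 159·1 + 281·1 + 271·2 + 113·3 = 1321
E: 159·4 + 281·4 + 271·0 + 113·0 = 1760
A: 159·3 + 281·3 + 271·1 + 113·1 = 1704
D has the highest Borda score (1827).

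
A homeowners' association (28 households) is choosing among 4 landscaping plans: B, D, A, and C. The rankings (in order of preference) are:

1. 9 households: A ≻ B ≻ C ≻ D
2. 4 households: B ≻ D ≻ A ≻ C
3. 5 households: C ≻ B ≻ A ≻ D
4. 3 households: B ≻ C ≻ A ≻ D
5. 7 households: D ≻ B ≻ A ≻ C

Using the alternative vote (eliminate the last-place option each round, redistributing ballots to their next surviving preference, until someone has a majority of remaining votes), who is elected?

B

Round 1: B 7, D 7, A 9, C 5. Eliminate C.
Round 2: B 12, D 7, A 9. Eliminate D.
Round 3: B 19, A 9. B has a majority.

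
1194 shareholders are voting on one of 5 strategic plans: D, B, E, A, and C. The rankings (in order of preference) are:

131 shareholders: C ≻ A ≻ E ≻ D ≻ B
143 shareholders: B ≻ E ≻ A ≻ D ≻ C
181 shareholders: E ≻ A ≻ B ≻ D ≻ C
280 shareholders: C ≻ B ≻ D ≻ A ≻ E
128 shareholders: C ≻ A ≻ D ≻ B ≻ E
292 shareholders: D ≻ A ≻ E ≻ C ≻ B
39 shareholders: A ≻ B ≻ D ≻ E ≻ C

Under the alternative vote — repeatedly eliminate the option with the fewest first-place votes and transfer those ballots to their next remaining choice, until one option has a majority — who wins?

C

Round 1: D 292, B 143, E 181, A 39, C 539. Eliminate A.
Round 2: D 292, B 182, E 181, C 539. Eliminate E.
Round 3: D 292, B 363, C 539. Eliminate D.
Round 4: B 363, C 831. C has a majority.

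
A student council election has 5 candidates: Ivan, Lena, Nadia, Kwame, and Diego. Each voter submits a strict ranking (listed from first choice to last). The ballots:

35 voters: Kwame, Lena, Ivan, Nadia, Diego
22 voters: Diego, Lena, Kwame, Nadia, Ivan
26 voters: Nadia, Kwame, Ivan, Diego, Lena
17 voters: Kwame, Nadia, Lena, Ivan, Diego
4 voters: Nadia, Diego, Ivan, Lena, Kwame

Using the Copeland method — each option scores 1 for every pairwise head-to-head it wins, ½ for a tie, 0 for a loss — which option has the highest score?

Ivan: beats Diego; loses to Lena, Nadia, and Kwame → score 1.
Lena: beats Ivan and Nadia; ties Diego; loses to Kwame → score 2.5.
Nadia: beats Ivan and Diego; loses to Lena and Kwame → score 2.
Kwame: beats Ivan, Lena, Nadia, and Diego → score 4.
Diego: ties Lena; loses to Ivan, Nadia, and Kwame → score 0.5.
Kwame has the best pairwise record.

Kwame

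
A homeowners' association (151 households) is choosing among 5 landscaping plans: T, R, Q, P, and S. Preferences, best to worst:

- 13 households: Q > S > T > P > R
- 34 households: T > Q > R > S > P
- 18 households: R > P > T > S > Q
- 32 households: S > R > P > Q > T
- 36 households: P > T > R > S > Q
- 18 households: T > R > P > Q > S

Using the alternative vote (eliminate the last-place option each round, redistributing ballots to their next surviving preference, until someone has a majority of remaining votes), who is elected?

P

Round 1: T 52, R 18, Q 13, P 36, S 32. Eliminate Q.
Round 2: T 52, R 18, P 36, S 45. Eliminate R.
Round 3: T 52, P 54, S 45. Eliminate S.
Round 4: T 65, P 86. P has a majority.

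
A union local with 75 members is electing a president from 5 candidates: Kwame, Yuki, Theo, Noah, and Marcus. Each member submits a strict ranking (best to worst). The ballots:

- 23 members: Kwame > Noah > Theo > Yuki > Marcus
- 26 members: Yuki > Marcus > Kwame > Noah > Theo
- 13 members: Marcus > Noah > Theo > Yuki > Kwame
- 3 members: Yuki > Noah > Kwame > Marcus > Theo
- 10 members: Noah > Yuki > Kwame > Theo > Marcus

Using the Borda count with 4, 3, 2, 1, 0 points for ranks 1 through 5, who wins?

Noah

Kwame: 23·4 + 26·2 + 13·0 + 3·2 + 10·2 = 170
Yuki: 23·1 + 26·4 + 13·1 + 3·4 + 10·3 = 182
Theo: 23·2 + 26·0 + 13·2 + 3·0 + 10·1 = 82
Noah: 23·3 + 26·1 + 13·3 + 3·3 + 10·4 = 183
Marcus: 23·0 + 26·3 + 13·4 + 3·1 + 10·0 = 133
Noah has the highest Borda score (183).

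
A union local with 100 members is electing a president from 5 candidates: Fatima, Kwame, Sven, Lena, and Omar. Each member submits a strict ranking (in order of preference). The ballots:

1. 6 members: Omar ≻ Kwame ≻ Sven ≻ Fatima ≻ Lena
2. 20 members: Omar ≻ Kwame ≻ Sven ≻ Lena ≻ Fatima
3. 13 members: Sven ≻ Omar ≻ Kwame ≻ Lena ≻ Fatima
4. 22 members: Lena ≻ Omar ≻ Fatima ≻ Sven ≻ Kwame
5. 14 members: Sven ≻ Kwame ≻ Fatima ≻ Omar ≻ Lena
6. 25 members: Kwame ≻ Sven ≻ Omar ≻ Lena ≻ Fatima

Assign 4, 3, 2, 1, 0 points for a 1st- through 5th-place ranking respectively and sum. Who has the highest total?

Omar

Fatima: 6·1 + 20·0 + 13·0 + 22·2 + 14·2 + 25·0 = 78
Kwame: 6·3 + 20·3 + 13·2 + 22·0 + 14·3 + 25·4 = 246
Sven: 6·2 + 20·2 + 13·4 + 22·1 + 14·4 + 25·3 = 257
Lena: 6·0 + 20·1 + 13·1 + 22·4 + 14·0 + 25·1 = 146
Omar: 6·4 + 20·4 + 13·3 + 22·3 + 14·1 + 25·2 = 273
Omar has the highest Borda score (273).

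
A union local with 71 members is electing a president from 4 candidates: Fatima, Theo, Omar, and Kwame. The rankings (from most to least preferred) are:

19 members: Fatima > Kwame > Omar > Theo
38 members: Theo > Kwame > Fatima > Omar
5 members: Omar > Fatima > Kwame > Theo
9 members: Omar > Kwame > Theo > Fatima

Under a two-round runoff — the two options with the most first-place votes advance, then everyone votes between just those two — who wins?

Round 1 first-place votes: Fatima 19, Theo 38, Omar 14, Kwame 0.
Theo and Fatima advance.
Runoff: Theo is preferred to Fatima by 47 voters; Fatima by 24.
Theo wins the runoff.

Theo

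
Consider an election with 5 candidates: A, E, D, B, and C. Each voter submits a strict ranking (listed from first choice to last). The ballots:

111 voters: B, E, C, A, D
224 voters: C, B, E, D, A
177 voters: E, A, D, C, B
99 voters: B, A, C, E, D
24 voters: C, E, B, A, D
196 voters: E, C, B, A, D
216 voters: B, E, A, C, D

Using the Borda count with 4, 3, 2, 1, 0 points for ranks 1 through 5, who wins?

E

A: 111·1 + 224·0 + 177·3 + 99·3 + 24·1 + 196·1 + 216·2 = 1591
E: 111·3 + 224·2 + 177·4 + 99·1 + 24·3 + 196·4 + 216·3 = 3092
D: 111·0 + 224·1 + 177·2 + 99·0 + 24·0 + 196·0 + 216·0 = 578
B: 111·4 + 224·3 + 177·0 + 99·4 + 24·2 + 196·2 + 216·4 = 2816
C: 111·2 + 224·4 + 177·1 + 99·2 + 24·4 + 196·3 + 216·1 = 2393
E has the highest Borda score (3092).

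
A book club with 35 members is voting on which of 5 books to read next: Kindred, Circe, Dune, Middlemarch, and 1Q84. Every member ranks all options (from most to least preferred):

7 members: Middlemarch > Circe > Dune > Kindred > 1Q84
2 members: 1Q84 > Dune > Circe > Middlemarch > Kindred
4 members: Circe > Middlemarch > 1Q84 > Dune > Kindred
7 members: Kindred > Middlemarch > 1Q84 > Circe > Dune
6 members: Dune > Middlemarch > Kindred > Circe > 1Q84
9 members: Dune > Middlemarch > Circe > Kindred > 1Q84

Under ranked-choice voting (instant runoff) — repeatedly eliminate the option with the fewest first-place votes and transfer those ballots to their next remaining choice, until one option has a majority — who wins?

Round 1: Kindred 7, Circe 4, Dune 15, Middlemarch 7, 1Q84 2. Eliminate 1Q84.
Round 2: Kindred 7, Circe 4, Dune 17, Middlemarch 7. Eliminate Circe.
Round 3: Kindred 7, Dune 17, Middlemarch 11. Eliminate Kindred.
Round 4: Dune 17, Middlemarch 18. Middlemarch has a majority.

Middlemarch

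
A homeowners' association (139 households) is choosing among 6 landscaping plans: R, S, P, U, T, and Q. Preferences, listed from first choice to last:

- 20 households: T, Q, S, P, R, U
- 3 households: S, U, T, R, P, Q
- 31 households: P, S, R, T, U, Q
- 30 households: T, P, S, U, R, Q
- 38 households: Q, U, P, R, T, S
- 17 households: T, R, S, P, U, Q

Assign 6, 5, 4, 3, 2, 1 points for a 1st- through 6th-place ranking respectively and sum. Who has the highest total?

R: 20·2 + 3·3 + 31·4 + 30·2 + 38·3 + 17·5 = 432
S: 20·4 + 3·6 + 31·5 + 30·4 + 38·1 + 17·4 = 479
P: 20·3 + 3·2 + 31·6 + 30·5 + 38·4 + 17·3 = 605
U: 20·1 + 3·5 + 31·2 + 30·3 + 38·5 + 17·2 = 411
T: 20·6 + 3·4 + 31·3 + 30·6 + 38·2 + 17·6 = 583
Q: 20·5 + 3·1 + 31·1 + 30·1 + 38·6 + 17·1 = 409
P has the highest Borda score (605).

P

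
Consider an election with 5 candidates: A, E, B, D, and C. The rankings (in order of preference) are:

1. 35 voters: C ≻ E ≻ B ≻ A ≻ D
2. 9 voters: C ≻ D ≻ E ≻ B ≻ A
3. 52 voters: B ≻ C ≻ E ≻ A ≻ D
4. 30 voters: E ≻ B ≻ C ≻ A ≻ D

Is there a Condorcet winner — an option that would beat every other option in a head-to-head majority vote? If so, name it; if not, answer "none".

none

Checking pairwise contests:
E beats A 126–0.
C beats E 96–30.
E beats B 74–52.
A beats D 117–9.
B beats C 82–44.
Every option loses at least one head-to-head, so there is no Condorcet winner.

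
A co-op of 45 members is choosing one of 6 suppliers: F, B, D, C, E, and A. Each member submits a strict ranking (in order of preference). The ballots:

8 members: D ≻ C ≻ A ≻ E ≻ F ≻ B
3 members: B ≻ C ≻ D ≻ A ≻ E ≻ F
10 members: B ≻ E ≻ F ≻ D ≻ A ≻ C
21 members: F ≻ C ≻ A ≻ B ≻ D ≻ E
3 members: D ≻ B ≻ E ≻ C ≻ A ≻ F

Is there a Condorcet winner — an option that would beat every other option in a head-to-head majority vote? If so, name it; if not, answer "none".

none

Checking pairwise contests:
E beats F 24–21.
F beats B 29–16.
F beats D 31–14.
F beats C 31–14.
B beats E 37–8.
F beats A 31–14.
Every option loses at least one head-to-head, so there is no Condorcet winner.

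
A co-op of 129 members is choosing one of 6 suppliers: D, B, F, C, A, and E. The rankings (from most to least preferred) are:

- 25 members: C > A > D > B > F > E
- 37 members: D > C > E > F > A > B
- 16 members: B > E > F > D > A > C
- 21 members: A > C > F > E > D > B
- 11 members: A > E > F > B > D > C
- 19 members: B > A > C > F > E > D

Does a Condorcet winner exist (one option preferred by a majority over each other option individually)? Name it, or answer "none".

A vs D: 76–53 for A.
A vs B: 94–35 for A.
A vs F: 76–53 for A.
A vs C: 67–62 for A.
A vs E: 76–53 for A.
A beats every other option head-to-head.

A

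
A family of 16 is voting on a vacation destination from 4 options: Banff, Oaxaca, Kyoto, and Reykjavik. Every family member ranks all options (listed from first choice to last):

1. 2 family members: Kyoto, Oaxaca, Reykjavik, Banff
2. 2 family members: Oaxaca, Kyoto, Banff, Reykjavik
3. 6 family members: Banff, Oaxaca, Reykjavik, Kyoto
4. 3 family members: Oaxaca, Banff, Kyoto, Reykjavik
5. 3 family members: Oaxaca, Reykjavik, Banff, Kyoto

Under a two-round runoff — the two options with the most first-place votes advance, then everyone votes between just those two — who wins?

Round 1 first-place votes: Banff 6, Oaxaca 8, Kyoto 2, Reykjavik 0.
Oaxaca and Banff advance.
Runoff: Oaxaca is preferred to Banff by 10 voters; Banff by 6.
Oaxaca wins the runoff.

Oaxaca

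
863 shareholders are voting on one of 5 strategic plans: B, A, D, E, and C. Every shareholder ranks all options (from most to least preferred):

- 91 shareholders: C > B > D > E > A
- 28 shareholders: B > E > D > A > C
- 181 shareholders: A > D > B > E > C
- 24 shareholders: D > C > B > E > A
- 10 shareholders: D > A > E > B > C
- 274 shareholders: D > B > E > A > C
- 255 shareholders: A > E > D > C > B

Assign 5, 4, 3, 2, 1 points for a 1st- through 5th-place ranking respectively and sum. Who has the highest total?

B: 91·4 + 28·5 + 181·3 + 24·3 + 10·2 + 274·4 + 255·1 = 2490
A: 91·1 + 28·2 + 181·5 + 24·1 + 10·4 + 274·2 + 255·5 = 2939
D: 91·3 + 28·3 + 181·4 + 24·5 + 10·5 + 274·5 + 255·3 = 3386
E: 91·2 + 28·4 + 181·2 + 24·2 + 10·3 + 274·3 + 255·4 = 2576
C: 91·5 + 28·1 + 181·1 + 24·4 + 10·1 + 274·1 + 255·2 = 1554
D has the highest Borda score (3386).

D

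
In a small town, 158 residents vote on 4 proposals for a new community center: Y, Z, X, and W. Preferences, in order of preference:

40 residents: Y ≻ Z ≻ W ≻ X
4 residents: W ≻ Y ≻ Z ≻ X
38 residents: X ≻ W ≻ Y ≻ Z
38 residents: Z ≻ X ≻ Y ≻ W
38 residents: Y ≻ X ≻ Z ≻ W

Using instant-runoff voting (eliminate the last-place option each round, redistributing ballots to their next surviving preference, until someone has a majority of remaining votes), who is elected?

Round 1: Y 78, Z 38, X 38, W 4. Eliminate W.
Round 2: Y 82, Z 38, X 38. Y has a majority.

Y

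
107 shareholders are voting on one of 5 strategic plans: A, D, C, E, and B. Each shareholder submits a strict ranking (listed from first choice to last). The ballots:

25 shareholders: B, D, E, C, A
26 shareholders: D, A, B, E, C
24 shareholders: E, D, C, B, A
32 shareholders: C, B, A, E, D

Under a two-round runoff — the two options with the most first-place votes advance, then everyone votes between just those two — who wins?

Round 1 first-place votes: A 0, D 26, C 32, E 24, B 25.
C and D advance.
Runoff: C is preferred to D by 32 voters; D by 75.
D wins the runoff.

D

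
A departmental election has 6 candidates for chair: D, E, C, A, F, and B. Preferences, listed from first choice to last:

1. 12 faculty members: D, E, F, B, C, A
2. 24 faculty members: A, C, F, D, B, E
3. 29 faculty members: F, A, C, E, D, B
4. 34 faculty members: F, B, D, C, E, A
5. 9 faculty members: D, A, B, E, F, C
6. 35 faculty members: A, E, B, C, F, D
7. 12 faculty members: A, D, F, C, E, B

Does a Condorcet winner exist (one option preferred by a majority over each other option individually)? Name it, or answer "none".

A vs D: 100–55 for A.
A vs E: 109–46 for A.
A vs C: 109–46 for A.
A vs F: 80–75 for A.
A vs B: 109–46 for A.
A beats every other option head-to-head.

A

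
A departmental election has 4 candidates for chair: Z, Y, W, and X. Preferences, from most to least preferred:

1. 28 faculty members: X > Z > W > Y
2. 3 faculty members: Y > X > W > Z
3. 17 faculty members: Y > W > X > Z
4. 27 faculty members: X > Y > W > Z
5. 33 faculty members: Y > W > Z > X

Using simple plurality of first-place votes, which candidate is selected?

X

First-place votes: Z 0, Y 53, W 0, X 55.
X has the most first-place votes.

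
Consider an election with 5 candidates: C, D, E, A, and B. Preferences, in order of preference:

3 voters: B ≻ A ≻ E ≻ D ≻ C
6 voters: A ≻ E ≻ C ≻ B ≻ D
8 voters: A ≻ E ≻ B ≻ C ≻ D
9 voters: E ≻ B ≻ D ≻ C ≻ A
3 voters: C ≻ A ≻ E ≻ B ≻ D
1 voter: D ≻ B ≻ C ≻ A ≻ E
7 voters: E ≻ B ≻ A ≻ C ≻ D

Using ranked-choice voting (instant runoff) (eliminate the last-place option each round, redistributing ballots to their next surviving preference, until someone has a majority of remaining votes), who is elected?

A

Round 1: C 3, D 1, E 16, A 14, B 3. Eliminate D.
Round 2: C 3, E 16, A 14, B 4. Eliminate C.
Round 3: E 16, A 17, B 4. Eliminate B.
Round 4: E 16, A 21. A has a majority.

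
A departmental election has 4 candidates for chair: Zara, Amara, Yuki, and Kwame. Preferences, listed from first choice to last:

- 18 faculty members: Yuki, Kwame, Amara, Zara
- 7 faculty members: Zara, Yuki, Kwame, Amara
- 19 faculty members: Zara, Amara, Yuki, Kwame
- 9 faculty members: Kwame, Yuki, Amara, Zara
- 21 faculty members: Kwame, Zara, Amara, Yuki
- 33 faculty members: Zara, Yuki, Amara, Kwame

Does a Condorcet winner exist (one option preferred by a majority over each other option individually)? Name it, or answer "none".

Zara vs Amara: 80–27 for Zara.
Zara vs Yuki: 80–27 for Zara.
Zara vs Kwame: 59–48 for Zara.
Zara beats every other option head-to-head.

Zara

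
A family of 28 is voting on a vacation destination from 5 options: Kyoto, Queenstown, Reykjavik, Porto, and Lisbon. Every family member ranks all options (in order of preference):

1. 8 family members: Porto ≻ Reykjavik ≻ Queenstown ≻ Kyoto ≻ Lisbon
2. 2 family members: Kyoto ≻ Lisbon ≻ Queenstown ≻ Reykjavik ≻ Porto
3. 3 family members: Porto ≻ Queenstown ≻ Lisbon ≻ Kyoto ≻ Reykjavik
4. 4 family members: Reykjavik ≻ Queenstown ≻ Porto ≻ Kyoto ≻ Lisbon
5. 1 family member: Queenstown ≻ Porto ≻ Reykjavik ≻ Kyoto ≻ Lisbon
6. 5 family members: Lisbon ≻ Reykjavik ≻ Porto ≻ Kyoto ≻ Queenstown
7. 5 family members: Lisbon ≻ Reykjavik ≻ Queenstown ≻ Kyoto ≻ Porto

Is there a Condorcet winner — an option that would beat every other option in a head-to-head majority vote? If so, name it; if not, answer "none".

none

Checking pairwise contests:
Queenstown beats Kyoto 21–7.
Reykjavik beats Queenstown 22–6.
Lisbon beats Reykjavik 15–13.
Reykjavik beats Porto 16–12.
Kyoto beats Lisbon 15–13.
Every option loses at least one head-to-head, so there is no Condorcet winner.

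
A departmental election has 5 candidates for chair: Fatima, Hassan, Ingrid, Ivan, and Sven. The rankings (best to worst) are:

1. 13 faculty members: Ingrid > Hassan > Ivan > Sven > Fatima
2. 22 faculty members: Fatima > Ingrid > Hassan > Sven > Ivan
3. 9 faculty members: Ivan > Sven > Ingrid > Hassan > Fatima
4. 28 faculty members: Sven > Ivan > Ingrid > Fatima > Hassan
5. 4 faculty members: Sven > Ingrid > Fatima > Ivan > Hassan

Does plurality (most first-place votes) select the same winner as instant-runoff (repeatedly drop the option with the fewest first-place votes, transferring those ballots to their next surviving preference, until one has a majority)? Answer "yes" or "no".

Plurality — first-place votes: Fatima 22, Hassan 0, Ingrid 13, Ivan 9, Sven 32. Winner: Sven.
Instant-runoff — R1 Fatima 22, Hassan 0, Ingrid 13, Ivan 9, Sven 32 (Hassan out); R2 Fatima 22, Ingrid 13, Ivan 9, Sven 32 (Ivan out); R3 Fatima 22, Ingrid 13, Sven 41 (Sven winner). Winner: Sven.
The two methods agree.

yes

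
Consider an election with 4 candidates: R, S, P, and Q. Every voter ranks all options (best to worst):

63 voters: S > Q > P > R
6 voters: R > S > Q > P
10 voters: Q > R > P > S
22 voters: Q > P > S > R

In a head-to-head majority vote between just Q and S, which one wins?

S

Voters preferring Q to S: 32; preferring S to Q: 69.
S wins the head-to-head.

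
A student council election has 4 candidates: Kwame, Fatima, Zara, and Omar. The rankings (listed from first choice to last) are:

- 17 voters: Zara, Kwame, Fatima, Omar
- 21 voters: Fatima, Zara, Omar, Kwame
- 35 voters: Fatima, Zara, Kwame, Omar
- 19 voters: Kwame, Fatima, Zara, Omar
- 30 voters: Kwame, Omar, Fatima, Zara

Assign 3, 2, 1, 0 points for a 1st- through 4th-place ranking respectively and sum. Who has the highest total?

Fatima

Kwame: 17·2 + 21·0 + 35·1 + 19·3 + 30·3 = 216
Fatima: 17·1 + 21·3 + 35·3 + 19·2 + 30·1 = 253
Zara: 17·3 + 21·2 + 35·2 + 19·1 + 30·0 = 182
Omar: 17·0 + 21·1 + 35·0 + 19·0 + 30·2 = 81
Fatima has the highest Borda score (253).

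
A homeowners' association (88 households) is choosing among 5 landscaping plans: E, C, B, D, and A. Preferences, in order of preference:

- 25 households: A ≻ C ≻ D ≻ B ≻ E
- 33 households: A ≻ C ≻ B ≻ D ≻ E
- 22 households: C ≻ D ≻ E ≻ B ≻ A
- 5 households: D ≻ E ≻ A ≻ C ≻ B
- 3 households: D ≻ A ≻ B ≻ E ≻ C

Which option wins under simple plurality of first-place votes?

A

First-place votes: E 0, C 22, B 0, D 8, A 58.
A has the most first-place votes.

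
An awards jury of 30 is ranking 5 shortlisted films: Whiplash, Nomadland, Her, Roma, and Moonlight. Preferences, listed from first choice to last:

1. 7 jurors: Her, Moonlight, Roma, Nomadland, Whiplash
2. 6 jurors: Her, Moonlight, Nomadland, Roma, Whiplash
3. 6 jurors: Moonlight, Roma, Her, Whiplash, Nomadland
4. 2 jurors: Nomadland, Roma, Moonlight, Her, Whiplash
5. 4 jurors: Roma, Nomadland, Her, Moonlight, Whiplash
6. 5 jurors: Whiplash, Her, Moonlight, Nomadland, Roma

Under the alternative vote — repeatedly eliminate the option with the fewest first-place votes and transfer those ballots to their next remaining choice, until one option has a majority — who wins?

Round 1: Whiplash 5, Nomadland 2, Her 13, Roma 4, Moonlight 6. Eliminate Nomadland.
Round 2: Whiplash 5, Her 13, Roma 6, Moonlight 6. Eliminate Whiplash.
Round 3: Her 18, Roma 6, Moonlight 6. Her has a majority.

Her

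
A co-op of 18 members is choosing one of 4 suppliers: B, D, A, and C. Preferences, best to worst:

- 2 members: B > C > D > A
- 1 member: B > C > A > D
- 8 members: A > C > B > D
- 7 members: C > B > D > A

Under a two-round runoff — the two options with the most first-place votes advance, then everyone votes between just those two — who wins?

Round 1 first-place votes: B 3, D 0, A 8, C 7.
A and C advance.
Runoff: A is preferred to C by 8 voters; C by 10.
C wins the runoff.

C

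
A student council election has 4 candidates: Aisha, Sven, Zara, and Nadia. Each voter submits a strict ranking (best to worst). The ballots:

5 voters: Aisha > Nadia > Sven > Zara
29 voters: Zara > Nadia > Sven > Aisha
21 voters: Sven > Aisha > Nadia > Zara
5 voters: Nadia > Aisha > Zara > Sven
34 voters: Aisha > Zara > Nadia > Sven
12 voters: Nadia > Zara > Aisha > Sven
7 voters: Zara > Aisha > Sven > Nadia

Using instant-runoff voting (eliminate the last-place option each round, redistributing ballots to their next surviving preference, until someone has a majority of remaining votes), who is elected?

Aisha

Round 1: Aisha 39, Sven 21, Zara 36, Nadia 17. Eliminate Nadia.
Round 2: Aisha 44, Sven 21, Zara 48. Eliminate Sven.
Round 3: Aisha 65, Zara 48. Aisha has a majority.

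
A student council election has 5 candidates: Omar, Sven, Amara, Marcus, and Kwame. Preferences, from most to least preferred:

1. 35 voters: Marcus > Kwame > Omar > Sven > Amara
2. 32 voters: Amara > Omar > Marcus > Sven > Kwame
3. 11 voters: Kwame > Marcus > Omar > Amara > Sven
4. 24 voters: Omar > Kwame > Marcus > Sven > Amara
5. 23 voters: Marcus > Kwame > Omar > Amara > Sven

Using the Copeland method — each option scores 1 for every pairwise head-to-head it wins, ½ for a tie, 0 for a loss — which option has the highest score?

Omar: beats Sven and Amara; loses to Marcus and Kwame → score 2.
Sven: loses to Omar, Amara, Marcus, and Kwame → score 0.
Amara: beats Sven; loses to Omar, Marcus, and Kwame → score 1.
Marcus: beats Omar, Sven, Amara, and Kwame → score 4.
Kwame: beats Omar, Sven, and Amara; loses to Marcus → score 3.
Marcus has the best pairwise record.

Marcus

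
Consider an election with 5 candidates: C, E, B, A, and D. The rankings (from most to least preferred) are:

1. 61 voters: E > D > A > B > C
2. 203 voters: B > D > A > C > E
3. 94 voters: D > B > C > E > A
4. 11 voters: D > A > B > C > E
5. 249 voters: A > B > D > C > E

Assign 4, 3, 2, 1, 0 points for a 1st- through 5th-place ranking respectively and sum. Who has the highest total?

C: 61·0 + 203·1 + 94·2 + 11·1 + 249·1 = 651
E: 61·4 + 203·0 + 94·1 + 11·0 + 249·0 = 338
B: 61·1 + 203·4 + 94·3 + 11·2 + 249·3 = 1924
A: 61·2 + 203·2 + 94·0 + 11·3 + 249·4 = 1557
D: 61·3 + 203·3 + 94·4 + 11·4 + 249·2 = 1710
B has the highest Borda score (1924).

B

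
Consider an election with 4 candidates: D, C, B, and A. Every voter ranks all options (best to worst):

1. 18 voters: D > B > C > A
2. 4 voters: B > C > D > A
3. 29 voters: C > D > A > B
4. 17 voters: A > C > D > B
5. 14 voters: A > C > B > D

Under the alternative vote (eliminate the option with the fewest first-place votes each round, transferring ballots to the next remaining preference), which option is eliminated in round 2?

D

Round 1: D 18, C 29, B 4, A 31. Eliminate B.
Round 2: D 18, C 33, A 31. Eliminate D.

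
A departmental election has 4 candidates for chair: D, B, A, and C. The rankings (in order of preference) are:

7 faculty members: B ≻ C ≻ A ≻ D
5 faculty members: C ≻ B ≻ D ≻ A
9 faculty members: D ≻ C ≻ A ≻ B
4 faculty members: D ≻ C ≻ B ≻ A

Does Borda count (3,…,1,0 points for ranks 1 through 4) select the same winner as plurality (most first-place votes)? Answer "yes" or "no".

no

Borda — scores: D 44, B 35, A 16, C 55. Winner: C.
Plurality — first-place votes: D 13, B 7, A 0, C 5. Winner: D.
The two methods disagree.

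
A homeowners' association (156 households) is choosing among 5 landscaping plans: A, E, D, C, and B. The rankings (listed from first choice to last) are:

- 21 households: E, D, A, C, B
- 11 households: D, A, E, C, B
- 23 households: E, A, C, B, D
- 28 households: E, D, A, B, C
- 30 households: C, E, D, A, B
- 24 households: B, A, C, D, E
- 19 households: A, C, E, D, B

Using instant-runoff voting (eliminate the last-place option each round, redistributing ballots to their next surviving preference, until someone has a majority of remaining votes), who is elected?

Round 1: A 19, E 72, D 11, C 30, B 24. Eliminate D.
Round 2: A 30, E 72, C 30, B 24. Eliminate B.
Round 3: A 54, E 72, C 30. Eliminate C.
Round 4: A 54, E 102. E has a majority.

E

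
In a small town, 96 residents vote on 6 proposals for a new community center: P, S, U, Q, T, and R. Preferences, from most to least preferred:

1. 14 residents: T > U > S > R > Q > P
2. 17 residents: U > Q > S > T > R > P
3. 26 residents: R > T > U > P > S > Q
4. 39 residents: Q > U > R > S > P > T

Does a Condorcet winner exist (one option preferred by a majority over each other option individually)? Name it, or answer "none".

U

U vs P: 96–0 for U.
U vs S: 96–0 for U.
U vs Q: 57–39 for U.
U vs T: 56–40 for U.
U vs R: 70–26 for U.
U beats every other option head-to-head.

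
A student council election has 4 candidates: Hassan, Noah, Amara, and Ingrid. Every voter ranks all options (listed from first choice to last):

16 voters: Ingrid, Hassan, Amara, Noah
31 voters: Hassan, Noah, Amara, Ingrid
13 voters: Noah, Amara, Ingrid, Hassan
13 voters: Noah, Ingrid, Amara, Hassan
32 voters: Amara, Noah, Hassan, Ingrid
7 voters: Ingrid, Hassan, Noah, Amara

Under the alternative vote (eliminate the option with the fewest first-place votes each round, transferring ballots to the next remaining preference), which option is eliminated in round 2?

Noah

Round 1: Hassan 31, Noah 26, Amara 32, Ingrid 23. Eliminate Ingrid.
Round 2: Hassan 54, Noah 26, Amara 32. Eliminate Noah.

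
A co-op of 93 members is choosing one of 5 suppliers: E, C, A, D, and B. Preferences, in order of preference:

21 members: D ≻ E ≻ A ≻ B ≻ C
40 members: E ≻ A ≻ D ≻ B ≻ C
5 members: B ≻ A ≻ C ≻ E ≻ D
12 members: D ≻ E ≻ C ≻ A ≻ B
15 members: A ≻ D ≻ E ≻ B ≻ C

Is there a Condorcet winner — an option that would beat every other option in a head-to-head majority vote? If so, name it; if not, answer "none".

none

Checking pairwise contests:
D beats E 48–45.
E beats C 88–5.
E beats A 73–20.
A beats D 60–33.
E beats B 88–5.
Every option loses at least one head-to-head, so there is no Condorcet winner.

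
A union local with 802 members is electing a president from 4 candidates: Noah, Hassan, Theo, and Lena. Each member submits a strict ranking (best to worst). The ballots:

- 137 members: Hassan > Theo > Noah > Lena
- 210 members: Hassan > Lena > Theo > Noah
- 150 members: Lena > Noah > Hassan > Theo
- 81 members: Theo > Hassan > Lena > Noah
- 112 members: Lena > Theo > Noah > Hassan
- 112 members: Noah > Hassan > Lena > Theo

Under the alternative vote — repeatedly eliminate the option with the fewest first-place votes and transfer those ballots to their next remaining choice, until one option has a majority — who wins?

Hassan

Round 1: Noah 112, Hassan 347, Theo 81, Lena 262. Eliminate Theo.
Round 2: Noah 112, Hassan 428, Lena 262. Hassan has a majority.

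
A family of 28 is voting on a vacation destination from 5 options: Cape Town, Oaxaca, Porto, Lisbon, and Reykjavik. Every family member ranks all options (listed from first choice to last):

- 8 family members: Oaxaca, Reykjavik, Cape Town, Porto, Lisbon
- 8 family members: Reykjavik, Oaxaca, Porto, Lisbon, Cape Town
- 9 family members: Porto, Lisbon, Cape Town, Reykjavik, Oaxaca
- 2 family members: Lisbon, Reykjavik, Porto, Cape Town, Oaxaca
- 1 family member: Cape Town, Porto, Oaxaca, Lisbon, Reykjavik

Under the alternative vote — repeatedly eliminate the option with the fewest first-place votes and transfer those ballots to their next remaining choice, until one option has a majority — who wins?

Round 1: Cape Town 1, Oaxaca 8, Porto 9, Lisbon 2, Reykjavik 8. Eliminate Cape Town.
Round 2: Oaxaca 8, Porto 10, Lisbon 2, Reykjavik 8. Eliminate Lisbon.
Round 3: Oaxaca 8, Porto 10, Reykjavik 10. Eliminate Oaxaca.
Round 4: Porto 10, Reykjavik 18. Reykjavik has a majority.

Reykjavik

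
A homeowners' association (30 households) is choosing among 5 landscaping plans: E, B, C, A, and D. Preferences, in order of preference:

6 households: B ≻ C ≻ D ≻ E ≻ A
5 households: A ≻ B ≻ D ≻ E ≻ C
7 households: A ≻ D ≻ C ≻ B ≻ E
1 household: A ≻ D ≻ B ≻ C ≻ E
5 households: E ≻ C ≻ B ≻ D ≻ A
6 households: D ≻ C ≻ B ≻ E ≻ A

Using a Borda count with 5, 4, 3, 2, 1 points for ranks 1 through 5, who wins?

E: 6·2 + 5·2 + 7·1 + 1·1 + 5·5 + 6·2 = 67
B: 6·5 + 5·4 + 7·2 + 1·3 + 5·3 + 6·3 = 100
C: 6·4 + 5·1 + 7·3 + 1·2 + 5·4 + 6·4 = 96
A: 6·1 + 5·5 + 7·5 + 1·5 + 5·1 + 6·1 = 82
D: 6·3 + 5·3 + 7·4 + 1·4 + 5·2 + 6·5 = 105
D has the highest Borda score (105).

D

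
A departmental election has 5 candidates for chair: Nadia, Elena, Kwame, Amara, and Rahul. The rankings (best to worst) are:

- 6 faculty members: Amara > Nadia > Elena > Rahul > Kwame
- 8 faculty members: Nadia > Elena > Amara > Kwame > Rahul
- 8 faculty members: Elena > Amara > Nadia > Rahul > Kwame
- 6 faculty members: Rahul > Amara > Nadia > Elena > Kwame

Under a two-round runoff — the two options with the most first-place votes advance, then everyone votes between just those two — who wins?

Nadia

Round 1 first-place votes: Nadia 8, Elena 8, Kwame 0, Amara 6, Rahul 6.
Nadia and Elena advance.
Runoff: Nadia is preferred to Elena by 20 voters; Elena by 8.
Nadia wins the runoff.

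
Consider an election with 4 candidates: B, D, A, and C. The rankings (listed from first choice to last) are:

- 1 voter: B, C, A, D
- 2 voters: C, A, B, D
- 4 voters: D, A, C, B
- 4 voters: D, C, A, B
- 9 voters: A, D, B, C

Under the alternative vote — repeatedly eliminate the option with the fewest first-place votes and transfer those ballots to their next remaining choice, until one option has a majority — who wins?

A

Round 1: B 1, D 8, A 9, C 2. Eliminate B.
Round 2: D 8, A 9, C 3. Eliminate C.
Round 3: D 8, A 12. A has a majority.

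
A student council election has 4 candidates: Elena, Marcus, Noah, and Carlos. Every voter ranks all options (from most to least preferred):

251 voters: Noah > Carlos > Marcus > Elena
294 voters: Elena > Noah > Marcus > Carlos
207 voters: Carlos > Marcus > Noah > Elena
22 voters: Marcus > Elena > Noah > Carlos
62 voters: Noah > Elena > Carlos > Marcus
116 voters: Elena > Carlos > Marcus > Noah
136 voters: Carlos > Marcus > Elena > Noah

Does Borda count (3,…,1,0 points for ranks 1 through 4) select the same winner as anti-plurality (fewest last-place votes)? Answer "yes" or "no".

no

Borda — scores: Elena 1534, Marcus 1413, Noah 1756, Carlos 1825. Winner: Carlos.
Anti-plurality — last-place votes: Elena 458, Marcus 62, Noah 252, Carlos 316. Winner: Marcus.
The two methods disagree.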